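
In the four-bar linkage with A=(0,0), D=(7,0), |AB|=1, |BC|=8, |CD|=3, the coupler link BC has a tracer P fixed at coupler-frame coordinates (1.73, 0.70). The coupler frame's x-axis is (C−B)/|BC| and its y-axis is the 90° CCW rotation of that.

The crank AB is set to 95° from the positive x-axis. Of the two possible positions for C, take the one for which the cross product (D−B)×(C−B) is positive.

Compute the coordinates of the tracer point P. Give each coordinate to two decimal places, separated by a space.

1.42 2.09

A=(0,0), D=(7.00,0)
B = A + 1.00·(cos95°, sin95°) = (-0.0872, 0.9962)
|BD| = 7.1568
circle(B,8.00) ∩ circle(D,3.00): a=7.4209, h=2.9884
  candidates: C₊=(7.6775,2.9225) cross=21.387; C₋=(6.8455,-2.9960) cross=-21.387
  mode + wants cross > 0 → take C=(7.6775,2.9225) (cross=21.387)
ex = (C−B)/|BC| = (0.9706,0.2408); ey = (-0.2408,0.9706)
P = B + 1.73·ex + 0.70·ey = (1.4234,2.0922)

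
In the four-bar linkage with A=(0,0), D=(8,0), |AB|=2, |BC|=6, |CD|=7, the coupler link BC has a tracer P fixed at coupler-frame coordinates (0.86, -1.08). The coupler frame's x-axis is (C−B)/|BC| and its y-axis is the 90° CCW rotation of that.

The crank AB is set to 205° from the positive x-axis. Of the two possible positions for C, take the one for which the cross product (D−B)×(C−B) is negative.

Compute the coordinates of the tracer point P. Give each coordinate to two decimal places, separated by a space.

A=(0,0), D=(8.00,0)
B = A + 2.00·(cos205°, sin205°) = (-1.8126, -0.8452)
|BD| = 9.8490
circle(B,6.00) ∩ circle(D,7.00): a=4.2645, h=4.2207
  candidates: C₊=(2.0739,3.7258) cross=41.569; C₋=(2.7984,-4.6843) cross=-41.569
  mode - wants cross < 0 → take C=(2.7984,-4.6843) (cross=-41.569)
ex = (C−B)/|BC| = (0.7685,-0.6399); ey = (0.6399,0.7685)
P = B + 0.86·ex + -1.08·ey = (-1.8427,-2.2255)

-1.84 -2.23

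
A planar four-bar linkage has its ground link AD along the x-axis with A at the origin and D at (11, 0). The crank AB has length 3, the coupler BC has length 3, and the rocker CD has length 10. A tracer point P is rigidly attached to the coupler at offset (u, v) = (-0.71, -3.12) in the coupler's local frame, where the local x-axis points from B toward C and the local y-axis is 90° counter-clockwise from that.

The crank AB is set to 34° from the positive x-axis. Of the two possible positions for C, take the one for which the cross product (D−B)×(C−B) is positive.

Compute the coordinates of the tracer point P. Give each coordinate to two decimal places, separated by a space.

5.67 1.32

A=(0,0), D=(11.00,0)
B = A + 3.00·(cos34°, sin34°) = (2.4871, 1.6776)
|BD| = 8.6766
circle(B,3.00) ∩ circle(D,10.00): a=-0.9057, h=2.8600
  candidates: C₊=(2.1515,4.6587) cross=24.815; C₋=(1.0455,-0.9534) cross=-24.815
  mode + wants cross > 0 → take C=(2.1515,4.6587) (cross=24.815)
ex = (C−B)/|BC| = (-0.1119,0.9937); ey = (-0.9937,-0.1119)
P = B + -0.71·ex + -3.12·ey = (5.6670,1.3211)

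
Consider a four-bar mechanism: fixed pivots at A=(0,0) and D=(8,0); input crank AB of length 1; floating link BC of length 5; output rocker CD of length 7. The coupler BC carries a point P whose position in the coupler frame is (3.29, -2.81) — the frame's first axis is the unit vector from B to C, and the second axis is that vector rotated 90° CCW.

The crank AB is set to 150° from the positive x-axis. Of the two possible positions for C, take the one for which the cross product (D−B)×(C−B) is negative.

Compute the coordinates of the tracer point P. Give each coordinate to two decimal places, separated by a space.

-1.29 -3.81

A=(0,0), D=(8.00,0)
B = A + 1.00·(cos150°, sin150°) = (-0.8660, 0.5000)
|BD| = 8.8801
circle(B,5.00) ∩ circle(D,7.00): a=3.0887, h=3.9319
  candidates: C₊=(2.4392,4.2517) cross=34.916; C₋=(1.9964,-3.5996) cross=-34.916
  mode - wants cross < 0 → take C=(1.9964,-3.5996) (cross=-34.916)
ex = (C−B)/|BC| = (0.5725,-0.8199); ey = (0.8199,0.5725)
P = B + 3.29·ex + -2.81·ey = (-1.2865,-3.8062)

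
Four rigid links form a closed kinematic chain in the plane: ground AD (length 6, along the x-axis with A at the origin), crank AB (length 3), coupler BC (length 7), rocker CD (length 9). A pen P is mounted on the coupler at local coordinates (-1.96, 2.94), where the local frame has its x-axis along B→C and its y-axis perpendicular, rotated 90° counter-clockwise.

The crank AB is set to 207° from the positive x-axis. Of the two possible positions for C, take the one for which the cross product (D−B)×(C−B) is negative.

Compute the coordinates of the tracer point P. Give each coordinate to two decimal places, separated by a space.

A=(0,0), D=(6.00,0)
B = A + 3.00·(cos207°, sin207°) = (-2.6730, -1.3620)
|BD| = 8.7793
circle(B,7.00) ∩ circle(D,9.00): a=2.5672, h=6.5123
  candidates: C₊=(-1.1472,5.4697) cross=57.173; C₋=(0.8734,-7.3971) cross=-57.173
  mode - wants cross < 0 → take C=(0.8734,-7.3971) (cross=-57.173)
ex = (C−B)/|BC| = (0.5066,-0.8622); ey = (0.8622,0.5066)
P = B + -1.96·ex + 2.94·ey = (-1.1312,1.8174)

-1.13 1.82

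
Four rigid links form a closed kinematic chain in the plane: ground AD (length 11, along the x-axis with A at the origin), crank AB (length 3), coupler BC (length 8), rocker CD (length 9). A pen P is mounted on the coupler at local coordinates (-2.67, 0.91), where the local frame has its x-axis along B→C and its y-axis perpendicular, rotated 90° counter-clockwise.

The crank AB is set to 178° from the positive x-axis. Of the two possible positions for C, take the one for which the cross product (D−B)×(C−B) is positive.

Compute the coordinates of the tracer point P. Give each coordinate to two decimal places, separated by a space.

A=(0,0), D=(11.00,0)
B = A + 3.00·(cos178°, sin178°) = (-2.9982, 0.1047)
|BD| = 13.9986
circle(B,8.00) ∩ circle(D,9.00): a=6.3921, h=4.8105
  candidates: C₊=(3.4297,4.8673) cross=67.341; C₋=(3.3577,-4.7535) cross=-67.341
  mode + wants cross > 0 → take C=(3.4297,4.8673) (cross=67.341)
ex = (C−B)/|BC| = (0.8035,0.5953); ey = (-0.5953,0.8035)
P = B + -2.67·ex + 0.91·ey = (-5.6852,-0.7536)

-5.69 -0.75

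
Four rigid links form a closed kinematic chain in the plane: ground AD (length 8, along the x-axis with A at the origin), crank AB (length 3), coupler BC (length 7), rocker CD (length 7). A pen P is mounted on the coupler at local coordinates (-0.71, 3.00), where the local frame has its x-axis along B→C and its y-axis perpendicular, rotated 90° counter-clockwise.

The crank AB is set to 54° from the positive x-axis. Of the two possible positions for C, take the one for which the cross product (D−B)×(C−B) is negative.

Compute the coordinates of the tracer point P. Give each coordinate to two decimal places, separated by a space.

4.65 3.51

A=(0,0), D=(8.00,0)
B = A + 3.00·(cos54°, sin54°) = (1.7634, 2.4271)
|BD| = 6.6923
circle(B,7.00) ∩ circle(D,7.00): a=3.3461, h=6.1484
  candidates: C₊=(7.1115,6.9434) cross=41.147; C₋=(2.6518,-4.5163) cross=-41.147
  mode - wants cross < 0 → take C=(2.6518,-4.5163) (cross=-41.147)
ex = (C−B)/|BC| = (0.1269,-0.9919); ey = (0.9919,0.1269)
P = B + -0.71·ex + 3.00·ey = (4.6490,3.5121)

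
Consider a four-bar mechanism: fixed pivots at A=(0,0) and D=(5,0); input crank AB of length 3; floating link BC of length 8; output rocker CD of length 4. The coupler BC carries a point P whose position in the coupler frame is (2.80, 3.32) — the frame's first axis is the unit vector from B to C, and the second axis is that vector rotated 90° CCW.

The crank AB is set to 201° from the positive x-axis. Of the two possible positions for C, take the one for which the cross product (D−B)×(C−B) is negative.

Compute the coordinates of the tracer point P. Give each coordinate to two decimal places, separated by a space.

1.02 1.00

A=(0,0), D=(5.00,0)
B = A + 3.00·(cos201°, sin201°) = (-2.8007, -1.0751)
|BD| = 7.8745
circle(B,8.00) ∩ circle(D,4.00): a=6.9851, h=3.8999
  candidates: C₊=(3.5865,3.7419) cross=30.709; C₋=(4.6514,-3.9848) cross=-30.709
  mode - wants cross < 0 → take C=(4.6514,-3.9848) (cross=-30.709)
ex = (C−B)/|BC| = (0.9315,-0.3637); ey = (0.3637,0.9315)
P = B + 2.80·ex + 3.32·ey = (1.0150,0.9991)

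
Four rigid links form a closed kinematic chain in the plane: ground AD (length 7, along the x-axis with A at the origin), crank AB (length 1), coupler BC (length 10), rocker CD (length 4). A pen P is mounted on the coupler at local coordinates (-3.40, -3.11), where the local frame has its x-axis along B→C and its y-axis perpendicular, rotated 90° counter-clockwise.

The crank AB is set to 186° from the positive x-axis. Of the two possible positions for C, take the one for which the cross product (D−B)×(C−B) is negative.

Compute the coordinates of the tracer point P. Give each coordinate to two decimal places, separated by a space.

A=(0,0), D=(7.00,0)
B = A + 1.00·(cos186°, sin186°) = (-0.9945, -0.1045)
|BD| = 7.9952
circle(B,10.00) ∩ circle(D,4.00): a=9.2508, h=3.7978
  candidates: C₊=(8.2058,3.8139) cross=30.365; C₋=(8.3051,-3.7811) cross=-30.365
  mode - wants cross < 0 → take C=(8.3051,-3.7811) (cross=-30.365)
ex = (C−B)/|BC| = (0.9300,-0.3677); ey = (0.3677,0.9300)
P = B + -3.40·ex + -3.11·ey = (-5.2998,-1.7467)

-5.30 -1.75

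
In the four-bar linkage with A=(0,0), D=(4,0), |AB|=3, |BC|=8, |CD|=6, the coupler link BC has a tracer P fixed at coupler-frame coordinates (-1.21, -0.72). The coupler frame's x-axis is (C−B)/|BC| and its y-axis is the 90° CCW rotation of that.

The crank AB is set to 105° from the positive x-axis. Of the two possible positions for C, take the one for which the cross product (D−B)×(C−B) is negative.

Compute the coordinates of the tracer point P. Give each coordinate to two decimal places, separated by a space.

-1.70 3.96

A=(0,0), D=(4.00,0)
B = A + 3.00·(cos105°, sin105°) = (-0.7765, 2.8978)
|BD| = 5.5867
circle(B,8.00) ∩ circle(D,6.00): a=5.2993, h=5.9931
  candidates: C₊=(6.8628,5.2730) cross=33.482; C₋=(0.6457,-4.9748) cross=-33.482
  mode - wants cross < 0 → take C=(0.6457,-4.9748) (cross=-33.482)
ex = (C−B)/|BC| = (0.1778,-0.9841); ey = (0.9841,0.1778)
P = B + -1.21·ex + -0.72·ey = (-1.7001,3.9605)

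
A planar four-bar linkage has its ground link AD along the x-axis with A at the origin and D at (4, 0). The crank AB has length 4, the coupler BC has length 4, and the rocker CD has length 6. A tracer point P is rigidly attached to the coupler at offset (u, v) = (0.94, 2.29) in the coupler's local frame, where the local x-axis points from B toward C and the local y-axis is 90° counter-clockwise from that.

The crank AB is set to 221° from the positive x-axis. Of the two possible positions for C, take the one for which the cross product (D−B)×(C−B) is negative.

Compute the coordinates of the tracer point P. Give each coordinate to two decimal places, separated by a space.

-1.00 -1.19

A=(0,0), D=(4.00,0)
B = A + 4.00·(cos221°, sin221°) = (-3.0188, -2.6242)
|BD| = 7.4934
circle(B,4.00) ∩ circle(D,6.00): a=2.4122, h=3.1908
  candidates: C₊=(-1.8769,1.2093) cross=23.910; C₋=(0.3580,-4.7682) cross=-23.910
  mode - wants cross < 0 → take C=(0.3580,-4.7682) (cross=-23.910)
ex = (C−B)/|BC| = (0.8442,-0.5360); ey = (0.5360,0.8442)
P = B + 0.94·ex + 2.29·ey = (-0.9978,-1.1948)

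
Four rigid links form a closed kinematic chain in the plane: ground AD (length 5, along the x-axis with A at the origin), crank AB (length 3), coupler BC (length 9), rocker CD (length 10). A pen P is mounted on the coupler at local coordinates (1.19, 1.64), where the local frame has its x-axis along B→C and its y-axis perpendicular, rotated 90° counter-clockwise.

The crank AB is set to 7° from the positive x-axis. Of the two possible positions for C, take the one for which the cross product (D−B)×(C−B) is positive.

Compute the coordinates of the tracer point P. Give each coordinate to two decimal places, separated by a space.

A=(0,0), D=(5.00,0)
B = A + 3.00·(cos7°, sin7°) = (2.9776, 0.3656)
|BD| = 2.0551
circle(B,9.00) ∩ circle(D,10.00): a=-3.5950, h=8.2508
  candidates: C₊=(0.9078,9.1244) cross=16.957; C₋=(-2.0278,-7.1141) cross=-16.957
  mode + wants cross > 0 → take C=(0.9078,9.1244) (cross=16.957)
ex = (C−B)/|BC| = (-0.2300,0.9732); ey = (-0.9732,-0.2300)
P = B + 1.19·ex + 1.64·ey = (1.1079,1.1465)

1.11 1.15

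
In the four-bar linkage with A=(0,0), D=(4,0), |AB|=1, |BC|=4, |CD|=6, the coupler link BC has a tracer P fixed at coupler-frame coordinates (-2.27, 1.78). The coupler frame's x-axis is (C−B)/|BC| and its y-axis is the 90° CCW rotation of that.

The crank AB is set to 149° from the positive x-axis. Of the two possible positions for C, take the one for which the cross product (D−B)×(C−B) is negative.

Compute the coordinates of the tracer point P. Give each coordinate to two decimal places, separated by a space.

0.94 2.77

A=(0,0), D=(4.00,0)
B = A + 1.00·(cos149°, sin149°) = (-0.8572, 0.5150)
|BD| = 4.8844
circle(B,4.00) ∩ circle(D,6.00): a=0.3949, h=3.9805
  candidates: C₊=(-0.0448,4.4317) cross=19.442; C₋=(-0.8842,-3.4849) cross=-19.442
  mode - wants cross < 0 → take C=(-0.8842,-3.4849) (cross=-19.442)
ex = (C−B)/|BC| = (-0.0068,-1.0000); ey = (1.0000,-0.0068)
P = B + -2.27·ex + 1.78·ey = (0.9381,2.7729)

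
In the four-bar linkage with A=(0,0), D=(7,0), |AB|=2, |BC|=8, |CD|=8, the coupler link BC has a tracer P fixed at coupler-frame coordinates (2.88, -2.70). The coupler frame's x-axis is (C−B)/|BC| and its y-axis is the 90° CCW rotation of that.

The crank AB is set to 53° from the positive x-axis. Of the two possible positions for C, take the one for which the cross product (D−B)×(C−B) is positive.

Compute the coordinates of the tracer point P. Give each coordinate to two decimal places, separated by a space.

5.10 2.24

A=(0,0), D=(7.00,0)
B = A + 2.00·(cos53°, sin53°) = (1.2036, 1.5973)
|BD| = 6.0124
circle(B,8.00) ∩ circle(D,8.00): a=3.0062, h=7.4137
  candidates: C₊=(6.0713,7.9459) cross=44.574; C₋=(2.1323,-6.3486) cross=-44.574
  mode + wants cross > 0 → take C=(6.0713,7.9459) (cross=44.574)
ex = (C−B)/|BC| = (0.6085,0.7936); ey = (-0.7936,0.6085)
P = B + 2.88·ex + -2.70·ey = (5.0987,2.2399)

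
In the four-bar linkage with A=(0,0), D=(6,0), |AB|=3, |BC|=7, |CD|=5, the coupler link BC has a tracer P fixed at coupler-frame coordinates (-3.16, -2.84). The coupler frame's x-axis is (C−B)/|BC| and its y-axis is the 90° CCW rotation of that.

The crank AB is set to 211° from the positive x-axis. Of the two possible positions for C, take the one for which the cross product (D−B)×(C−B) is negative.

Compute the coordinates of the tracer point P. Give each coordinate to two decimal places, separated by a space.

A=(0,0), D=(6.00,0)
B = A + 3.00·(cos211°, sin211°) = (-2.5715, -1.5451)
|BD| = 8.7097
circle(B,7.00) ∩ circle(D,5.00): a=5.7326, h=4.0171
  candidates: C₊=(2.3575,3.4253) cross=34.988; C₋=(3.7828,-4.4815) cross=-34.988
  mode - wants cross < 0 → take C=(3.7828,-4.4815) (cross=-34.988)
ex = (C−B)/|BC| = (0.9078,-0.4195); ey = (0.4195,0.9078)
P = B + -3.16·ex + -2.84·ey = (-6.6314,-2.7976)

-6.63 -2.80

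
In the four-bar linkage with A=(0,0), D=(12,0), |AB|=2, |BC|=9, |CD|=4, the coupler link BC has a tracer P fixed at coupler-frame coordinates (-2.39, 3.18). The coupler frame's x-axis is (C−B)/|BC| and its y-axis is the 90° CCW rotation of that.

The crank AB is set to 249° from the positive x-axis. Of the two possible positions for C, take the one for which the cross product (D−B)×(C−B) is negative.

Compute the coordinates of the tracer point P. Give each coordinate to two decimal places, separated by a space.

A=(0,0), D=(12.00,0)
B = A + 2.00·(cos249°, sin249°) = (-0.7167, -1.8672)
|BD| = 12.8531
circle(B,9.00) ∩ circle(D,4.00): a=8.9551, h=0.8977
  candidates: C₊=(8.0130,0.3219) cross=11.538; C₋=(8.2738,-1.4544) cross=-11.538
  mode - wants cross < 0 → take C=(8.2738,-1.4544) (cross=-11.538)
ex = (C−B)/|BC| = (0.9989,0.0459); ey = (-0.0459,0.9989)
P = B + -2.39·ex + 3.18·ey = (-3.2500,1.1999)

-3.25 1.20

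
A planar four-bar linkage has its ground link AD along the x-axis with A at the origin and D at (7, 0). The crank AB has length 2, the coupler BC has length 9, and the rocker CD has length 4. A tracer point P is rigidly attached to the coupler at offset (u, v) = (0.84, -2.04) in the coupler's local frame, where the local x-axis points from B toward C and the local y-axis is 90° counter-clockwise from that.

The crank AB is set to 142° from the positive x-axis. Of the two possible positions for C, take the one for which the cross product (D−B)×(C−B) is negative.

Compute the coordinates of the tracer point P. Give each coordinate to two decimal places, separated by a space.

A=(0,0), D=(7.00,0)
B = A + 2.00·(cos142°, sin142°) = (-1.5760, 1.2313)
|BD| = 8.6640
circle(B,9.00) ∩ circle(D,4.00): a=8.0832, h=3.9576
  candidates: C₊=(6.9875,4.0000) cross=34.289; C₋=(5.8626,-3.8349) cross=-34.289
  mode - wants cross < 0 → take C=(5.8626,-3.8349) (cross=-34.289)
ex = (C−B)/|BC| = (0.8265,-0.5629); ey = (0.5629,0.8265)
P = B + 0.84·ex + -2.04·ey = (-2.0301,-0.9276)

-2.03 -0.93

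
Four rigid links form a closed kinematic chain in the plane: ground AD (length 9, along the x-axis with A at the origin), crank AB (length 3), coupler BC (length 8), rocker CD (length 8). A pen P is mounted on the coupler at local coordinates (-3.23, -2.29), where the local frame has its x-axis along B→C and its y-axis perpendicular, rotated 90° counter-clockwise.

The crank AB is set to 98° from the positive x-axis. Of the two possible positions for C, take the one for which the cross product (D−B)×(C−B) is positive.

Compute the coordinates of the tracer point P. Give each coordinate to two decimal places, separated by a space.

A=(0,0), D=(9.00,0)
B = A + 3.00·(cos98°, sin98°) = (-0.4175, 2.9708)
|BD| = 9.8750
circle(B,8.00) ∩ circle(D,8.00): a=4.9375, h=6.2945
  candidates: C₊=(6.1849,7.4883) cross=62.158; C₋=(2.3976,-4.5175) cross=-62.158
  mode + wants cross > 0 → take C=(6.1849,7.4883) (cross=62.158)
ex = (C−B)/|BC| = (0.8253,0.5647); ey = (-0.5647,0.8253)
P = B + -3.23·ex + -2.29·ey = (-1.7901,-0.7431)

-1.79 -0.74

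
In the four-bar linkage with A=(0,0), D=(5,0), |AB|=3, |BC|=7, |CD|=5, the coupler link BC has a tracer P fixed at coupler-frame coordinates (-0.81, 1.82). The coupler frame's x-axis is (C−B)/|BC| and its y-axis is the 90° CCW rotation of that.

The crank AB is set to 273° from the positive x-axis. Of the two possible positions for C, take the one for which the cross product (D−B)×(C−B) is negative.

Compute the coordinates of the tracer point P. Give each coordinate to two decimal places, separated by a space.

A=(0,0), D=(5.00,0)
B = A + 3.00·(cos273°, sin273°) = (0.1570, -2.9959)
|BD| = 5.6947
circle(B,7.00) ∩ circle(D,5.00): a=4.9546, h=4.9449
  candidates: C₊=(1.7691,3.8159) cross=28.160; C₋=(6.9720,-4.5947) cross=-28.160
  mode - wants cross < 0 → take C=(6.9720,-4.5947) (cross=-28.160)
ex = (C−B)/|BC| = (0.9736,-0.2284); ey = (0.2284,0.9736)
P = B + -0.81·ex + 1.82·ey = (-0.2159,-1.0390)

-0.22 -1.04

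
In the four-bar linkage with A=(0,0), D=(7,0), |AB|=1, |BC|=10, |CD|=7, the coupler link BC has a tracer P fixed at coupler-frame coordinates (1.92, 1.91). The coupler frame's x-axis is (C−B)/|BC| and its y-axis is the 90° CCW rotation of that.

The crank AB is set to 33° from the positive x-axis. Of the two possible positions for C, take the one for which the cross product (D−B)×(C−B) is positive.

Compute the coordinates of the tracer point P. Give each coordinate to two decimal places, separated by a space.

1.14 3.24

A=(0,0), D=(7.00,0)
B = A + 1.00·(cos33°, sin33°) = (0.8387, 0.5446)
|BD| = 6.1854
circle(B,10.00) ∩ circle(D,7.00): a=7.2153, h=6.9238
  candidates: C₊=(8.6356,6.8062) cross=42.826; C₋=(7.4163,-6.9876) cross=-42.826
  mode + wants cross > 0 → take C=(8.6356,6.8062) (cross=42.826)
ex = (C−B)/|BC| = (0.7797,0.6262); ey = (-0.6262,0.7797)
P = B + 1.92·ex + 1.91·ey = (1.1397,3.2361)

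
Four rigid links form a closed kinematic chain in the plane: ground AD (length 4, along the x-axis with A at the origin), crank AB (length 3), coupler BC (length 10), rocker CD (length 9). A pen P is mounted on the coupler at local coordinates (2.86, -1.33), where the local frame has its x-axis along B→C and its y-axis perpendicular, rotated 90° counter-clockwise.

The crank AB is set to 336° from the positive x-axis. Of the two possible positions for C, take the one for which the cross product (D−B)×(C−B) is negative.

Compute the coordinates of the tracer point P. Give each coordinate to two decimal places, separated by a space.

A=(0,0), D=(4.00,0)
B = A + 3.00·(cos336°, sin336°) = (2.7406, -1.2202)
|BD| = 1.7535
circle(B,10.00) ∩ circle(D,9.00): a=6.2944, h=7.7705
  candidates: C₊=(1.8540,8.7404) cross=13.626; C₋=(12.6683,-2.4209) cross=-13.626
  mode - wants cross < 0 → take C=(12.6683,-2.4209) (cross=-13.626)
ex = (C−B)/|BC| = (0.9928,-0.1201); ey = (0.1201,0.9928)
P = B + 2.86·ex + -1.33·ey = (5.4203,-2.8840)

5.42 -2.88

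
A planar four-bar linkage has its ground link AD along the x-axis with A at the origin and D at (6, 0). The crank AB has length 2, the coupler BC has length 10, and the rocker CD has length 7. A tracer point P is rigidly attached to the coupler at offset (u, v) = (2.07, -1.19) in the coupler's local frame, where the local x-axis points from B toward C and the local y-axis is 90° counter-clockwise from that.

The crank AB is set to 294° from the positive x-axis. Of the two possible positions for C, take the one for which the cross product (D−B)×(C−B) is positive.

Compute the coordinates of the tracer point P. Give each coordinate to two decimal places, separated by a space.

A=(0,0), D=(6.00,0)
B = A + 2.00·(cos294°, sin294°) = (0.8135, -1.8271)
|BD| = 5.4989
circle(B,10.00) ∩ circle(D,7.00): a=7.3867, h=6.7406
  candidates: C₊=(5.5409,6.9849) cross=37.066; C₋=(10.0202,-5.7304) cross=-37.066
  mode + wants cross > 0 → take C=(5.5409,6.9849) (cross=37.066)
ex = (C−B)/|BC| = (0.4727,0.8812); ey = (-0.8812,0.4727)
P = B + 2.07·ex + -1.19·ey = (2.8407,-0.5656)

2.84 -0.57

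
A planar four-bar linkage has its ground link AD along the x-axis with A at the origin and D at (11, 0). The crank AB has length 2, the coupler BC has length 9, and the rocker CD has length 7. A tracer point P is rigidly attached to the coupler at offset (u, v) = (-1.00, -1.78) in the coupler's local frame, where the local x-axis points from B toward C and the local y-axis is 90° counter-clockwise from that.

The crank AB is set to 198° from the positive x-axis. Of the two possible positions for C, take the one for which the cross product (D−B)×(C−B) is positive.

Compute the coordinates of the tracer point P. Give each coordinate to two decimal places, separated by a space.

A=(0,0), D=(11.00,0)
B = A + 2.00·(cos198°, sin198°) = (-1.9021, -0.6180)
|BD| = 12.9169
circle(B,9.00) ∩ circle(D,7.00): a=7.6971, h=4.6641
  candidates: C₊=(5.5630,4.4090) cross=60.246; C₋=(6.0094,-4.9085) cross=-60.246
  mode + wants cross > 0 → take C=(5.5630,4.4090) (cross=60.246)
ex = (C−B)/|BC| = (0.8295,0.5586); ey = (-0.5586,0.8295)
P = B + -1.00·ex + -1.78·ey = (-1.7373,-2.6530)

-1.74 -2.65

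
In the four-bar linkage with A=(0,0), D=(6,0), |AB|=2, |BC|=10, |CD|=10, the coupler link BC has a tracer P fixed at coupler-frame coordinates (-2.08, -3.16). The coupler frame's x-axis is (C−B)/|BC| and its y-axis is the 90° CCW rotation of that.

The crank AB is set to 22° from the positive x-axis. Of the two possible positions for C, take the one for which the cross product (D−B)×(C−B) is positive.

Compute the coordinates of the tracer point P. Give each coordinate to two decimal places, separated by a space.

A=(0,0), D=(6.00,0)
B = A + 2.00·(cos22°, sin22°) = (1.8544, 0.7492)
|BD| = 4.2128
circle(B,10.00) ∩ circle(D,10.00): a=2.1064, h=9.7756
  candidates: C₊=(5.6657,9.9944) cross=41.183; C₋=(2.1887,-9.2452) cross=-41.183
  mode + wants cross > 0 → take C=(5.6657,9.9944) (cross=41.183)
ex = (C−B)/|BC| = (0.3811,0.9245); ey = (-0.9245,0.3811)
P = B + -2.08·ex + -3.16·ey = (3.9831,-2.3782)

3.98 -2.38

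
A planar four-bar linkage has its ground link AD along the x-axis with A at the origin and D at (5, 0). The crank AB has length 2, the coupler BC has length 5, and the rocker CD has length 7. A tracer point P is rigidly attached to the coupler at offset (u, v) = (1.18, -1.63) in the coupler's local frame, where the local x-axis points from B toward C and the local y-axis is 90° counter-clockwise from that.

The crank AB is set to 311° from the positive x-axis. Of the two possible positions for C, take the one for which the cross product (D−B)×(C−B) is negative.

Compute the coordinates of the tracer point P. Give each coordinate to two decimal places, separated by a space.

-0.08 -2.97

A=(0,0), D=(5.00,0)
B = A + 2.00·(cos311°, sin311°) = (1.3121, -1.5094)
|BD| = 3.9848
circle(B,5.00) ∩ circle(D,7.00): a=-1.0190, h=4.8951
  candidates: C₊=(-1.4852,2.6349) cross=19.506; C₋=(2.2232,-6.4257) cross=-19.506
  mode - wants cross < 0 → take C=(2.2232,-6.4257) (cross=-19.506)
ex = (C−B)/|BC| = (0.1822,-0.9833); ey = (0.9833,0.1822)
P = B + 1.18·ex + -1.63·ey = (-0.0756,-2.9667)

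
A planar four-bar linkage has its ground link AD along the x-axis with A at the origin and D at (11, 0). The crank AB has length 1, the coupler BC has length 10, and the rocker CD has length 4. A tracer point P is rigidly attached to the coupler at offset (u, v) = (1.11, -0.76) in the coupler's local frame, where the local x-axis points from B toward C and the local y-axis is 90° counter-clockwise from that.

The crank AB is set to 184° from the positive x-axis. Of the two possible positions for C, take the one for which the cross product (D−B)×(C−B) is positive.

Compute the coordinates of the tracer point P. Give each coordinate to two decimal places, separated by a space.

A=(0,0), D=(11.00,0)
B = A + 1.00·(cos184°, sin184°) = (-0.9976, -0.0698)
|BD| = 11.9978
circle(B,10.00) ∩ circle(D,4.00): a=9.4995, h=3.1239
  candidates: C₊=(8.4836,3.1093) cross=37.480; C₋=(8.5200,-3.1384) cross=-37.480
  mode + wants cross > 0 → take C=(8.4836,3.1093) (cross=37.480)
ex = (C−B)/|BC| = (0.9481,0.3179); ey = (-0.3179,0.9481)
P = B + 1.11·ex + -0.76·ey = (0.2965,-0.4374)

0.30 -0.44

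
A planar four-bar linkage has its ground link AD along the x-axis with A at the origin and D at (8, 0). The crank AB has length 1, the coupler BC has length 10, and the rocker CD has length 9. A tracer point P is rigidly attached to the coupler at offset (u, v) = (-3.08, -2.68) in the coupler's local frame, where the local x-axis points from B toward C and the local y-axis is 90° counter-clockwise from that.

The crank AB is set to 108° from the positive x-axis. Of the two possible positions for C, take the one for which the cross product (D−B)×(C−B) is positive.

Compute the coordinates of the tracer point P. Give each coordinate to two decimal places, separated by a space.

A=(0,0), D=(8.00,0)
B = A + 1.00·(cos108°, sin108°) = (-0.3090, 0.9511)
|BD| = 8.3633
circle(B,10.00) ∩ circle(D,9.00): a=5.3176, h=8.4690
  candidates: C₊=(5.9371,8.7604) cross=70.828; C₋=(4.0110,-8.0677) cross=-70.828
  mode + wants cross > 0 → take C=(5.9371,8.7604) (cross=70.828)
ex = (C−B)/|BC| = (0.6246,0.7809); ey = (-0.7809,0.6246)
P = B + -3.08·ex + -2.68·ey = (-0.1399,-3.1282)

-0.14 -3.13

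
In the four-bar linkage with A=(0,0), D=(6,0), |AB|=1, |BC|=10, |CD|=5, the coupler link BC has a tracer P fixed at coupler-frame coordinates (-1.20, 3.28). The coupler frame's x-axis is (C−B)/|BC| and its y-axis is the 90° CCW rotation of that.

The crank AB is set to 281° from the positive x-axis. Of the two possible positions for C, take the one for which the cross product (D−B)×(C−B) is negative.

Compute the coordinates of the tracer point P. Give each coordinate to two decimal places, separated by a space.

A=(0,0), D=(6.00,0)
B = A + 1.00·(cos281°, sin281°) = (0.1908, -0.9816)
|BD| = 5.8915
circle(B,10.00) ∩ circle(D,5.00): a=9.3108, h=3.6481
  candidates: C₊=(8.7637,4.1668) cross=21.493; C₋=(9.9793,-3.0274) cross=-21.493
  mode - wants cross < 0 → take C=(9.9793,-3.0274) (cross=-21.493)
ex = (C−B)/|BC| = (0.9789,-0.2046); ey = (0.2046,0.9789)
P = B + -1.20·ex + 3.28·ey = (-0.3128,2.4745)

-0.31 2.47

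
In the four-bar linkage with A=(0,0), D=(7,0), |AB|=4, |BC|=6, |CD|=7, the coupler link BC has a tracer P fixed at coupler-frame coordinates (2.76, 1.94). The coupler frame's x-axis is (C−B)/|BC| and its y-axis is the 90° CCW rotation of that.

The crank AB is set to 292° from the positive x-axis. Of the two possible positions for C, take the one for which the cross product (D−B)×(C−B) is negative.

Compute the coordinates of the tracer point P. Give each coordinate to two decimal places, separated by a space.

4.87 -3.59

A=(0,0), D=(7.00,0)
B = A + 4.00·(cos292°, sin292°) = (1.4984, -3.7087)
|BD| = 6.6349
circle(B,6.00) ∩ circle(D,7.00): a=2.3378, h=5.5258
  candidates: C₊=(0.3481,2.1800) cross=36.663; C₋=(6.5257,-6.9839) cross=-36.663
  mode - wants cross < 0 → take C=(6.5257,-6.9839) (cross=-36.663)
ex = (C−B)/|BC| = (0.8379,-0.5459); ey = (0.5459,0.8379)
P = B + 2.76·ex + 1.94·ey = (4.8699,-3.5898)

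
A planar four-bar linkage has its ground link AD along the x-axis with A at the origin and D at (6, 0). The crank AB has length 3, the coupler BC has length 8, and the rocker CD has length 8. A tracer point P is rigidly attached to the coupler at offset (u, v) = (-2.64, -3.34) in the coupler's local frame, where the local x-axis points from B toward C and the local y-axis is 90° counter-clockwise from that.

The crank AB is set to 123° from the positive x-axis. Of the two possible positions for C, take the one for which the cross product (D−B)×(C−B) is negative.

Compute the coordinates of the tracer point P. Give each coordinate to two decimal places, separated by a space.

A=(0,0), D=(6.00,0)
B = A + 3.00·(cos123°, sin123°) = (-1.6339, 2.5160)
|BD| = 8.0378
circle(B,8.00) ∩ circle(D,8.00): a=4.0189, h=6.9172
  candidates: C₊=(4.3483,7.8276) cross=55.600; C₋=(0.0178,-5.3116) cross=-55.600
  mode - wants cross < 0 → take C=(0.0178,-5.3116) (cross=-55.600)
ex = (C−B)/|BC| = (0.2065,-0.9785); ey = (0.9785,0.2065)
P = B + -2.64·ex + -3.34·ey = (-5.4470,4.4095)

-5.45 4.41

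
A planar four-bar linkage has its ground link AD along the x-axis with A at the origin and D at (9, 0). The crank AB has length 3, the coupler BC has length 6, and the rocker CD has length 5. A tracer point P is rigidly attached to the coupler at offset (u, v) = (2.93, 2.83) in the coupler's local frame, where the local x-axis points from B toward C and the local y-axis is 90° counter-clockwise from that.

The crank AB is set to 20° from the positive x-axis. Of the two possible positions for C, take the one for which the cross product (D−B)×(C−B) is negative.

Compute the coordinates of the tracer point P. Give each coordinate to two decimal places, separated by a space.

A=(0,0), D=(9.00,0)
B = A + 3.00·(cos20°, sin20°) = (2.8191, 1.0261)
|BD| = 6.2655
circle(B,6.00) ∩ circle(D,5.00): a=4.0106, h=4.4627
  candidates: C₊=(7.5063,4.7717) cross=27.961; C₋=(6.0447,-4.0331) cross=-27.961
  mode - wants cross < 0 → take C=(6.0447,-4.0331) (cross=-27.961)
ex = (C−B)/|BC| = (0.5376,-0.8432); ey = (0.8432,0.5376)
P = B + 2.93·ex + 2.83·ey = (6.7805,0.0769)

6.78 0.08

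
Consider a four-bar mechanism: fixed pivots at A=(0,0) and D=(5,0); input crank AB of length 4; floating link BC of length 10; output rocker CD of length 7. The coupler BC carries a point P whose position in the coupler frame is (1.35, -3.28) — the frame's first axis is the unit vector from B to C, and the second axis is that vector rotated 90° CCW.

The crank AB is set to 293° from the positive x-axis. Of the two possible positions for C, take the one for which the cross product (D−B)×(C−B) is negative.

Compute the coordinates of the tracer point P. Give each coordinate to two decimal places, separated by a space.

3.26 -6.80

A=(0,0), D=(5.00,0)
B = A + 4.00·(cos293°, sin293°) = (1.5629, -3.6820)
|BD| = 5.0369
circle(B,10.00) ∩ circle(D,7.00): a=7.5811, h=6.5213
  candidates: C₊=(1.9690,6.3097) cross=32.847; C₋=(11.5031,-2.5902) cross=-32.847
  mode - wants cross < 0 → take C=(11.5031,-2.5902) (cross=-32.847)
ex = (C−B)/|BC| = (0.9940,0.1092); ey = (-0.1092,0.9940)
P = B + 1.35·ex + -3.28·ey = (3.2630,-6.7950)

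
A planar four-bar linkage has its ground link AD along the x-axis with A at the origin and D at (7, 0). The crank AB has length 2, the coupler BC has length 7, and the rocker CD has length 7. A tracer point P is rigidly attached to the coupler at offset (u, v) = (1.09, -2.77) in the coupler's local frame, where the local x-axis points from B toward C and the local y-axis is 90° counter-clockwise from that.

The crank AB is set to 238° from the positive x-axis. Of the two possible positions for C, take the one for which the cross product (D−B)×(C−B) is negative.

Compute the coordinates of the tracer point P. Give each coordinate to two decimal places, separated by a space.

-2.11 -4.48

A=(0,0), D=(7.00,0)
B = A + 2.00·(cos238°, sin238°) = (-1.0598, -1.6961)
|BD| = 8.2364
circle(B,7.00) ∩ circle(D,7.00): a=4.1182, h=5.6604
  candidates: C₊=(1.8044,4.6911) cross=46.621; C₋=(4.1357,-6.3872) cross=-46.621
  mode - wants cross < 0 → take C=(4.1357,-6.3872) (cross=-46.621)
ex = (C−B)/|BC| = (0.7422,-0.6702); ey = (0.6702,0.7422)
P = B + 1.09·ex + -2.77·ey = (-2.1071,-4.4825)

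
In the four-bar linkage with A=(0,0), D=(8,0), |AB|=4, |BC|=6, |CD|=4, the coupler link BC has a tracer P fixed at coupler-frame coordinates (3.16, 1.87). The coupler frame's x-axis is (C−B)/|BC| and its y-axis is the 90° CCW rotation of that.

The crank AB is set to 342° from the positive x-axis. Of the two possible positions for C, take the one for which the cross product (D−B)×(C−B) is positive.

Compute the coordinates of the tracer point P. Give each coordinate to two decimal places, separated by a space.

A=(0,0), D=(8.00,0)
B = A + 4.00·(cos342°, sin342°) = (3.8042, -1.2361)
|BD| = 4.3741
circle(B,6.00) ∩ circle(D,4.00): a=4.4732, h=3.9988
  candidates: C₊=(6.9651,3.8638) cross=17.491; C₋=(9.2252,-3.8078) cross=-17.491
  mode + wants cross > 0 → take C=(6.9651,3.8638) (cross=17.491)
ex = (C−B)/|BC| = (0.5268,0.8500); ey = (-0.8500,0.5268)
P = B + 3.16·ex + 1.87·ey = (3.8795,2.4350)

3.88 2.44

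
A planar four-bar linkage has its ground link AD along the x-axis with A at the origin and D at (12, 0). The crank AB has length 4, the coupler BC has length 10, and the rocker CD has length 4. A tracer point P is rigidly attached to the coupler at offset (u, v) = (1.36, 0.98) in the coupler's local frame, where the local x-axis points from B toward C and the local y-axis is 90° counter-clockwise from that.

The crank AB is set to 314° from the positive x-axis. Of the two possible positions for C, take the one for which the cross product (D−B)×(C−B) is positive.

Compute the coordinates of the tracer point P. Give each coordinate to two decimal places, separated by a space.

3.17 -1.25

A=(0,0), D=(12.00,0)
B = A + 4.00·(cos314°, sin314°) = (2.7786, -2.8774)
|BD| = 9.6599
circle(B,10.00) ∩ circle(D,4.00): a=9.1778, h=3.9708
  candidates: C₊=(10.3571,3.6470) cross=38.358; C₋=(12.7226,-3.9342) cross=-38.358
  mode + wants cross > 0 → take C=(10.3571,3.6470) (cross=38.358)
ex = (C−B)/|BC| = (0.7578,0.6524); ey = (-0.6524,0.7578)
P = B + 1.36·ex + 0.98·ey = (3.1699,-1.2474)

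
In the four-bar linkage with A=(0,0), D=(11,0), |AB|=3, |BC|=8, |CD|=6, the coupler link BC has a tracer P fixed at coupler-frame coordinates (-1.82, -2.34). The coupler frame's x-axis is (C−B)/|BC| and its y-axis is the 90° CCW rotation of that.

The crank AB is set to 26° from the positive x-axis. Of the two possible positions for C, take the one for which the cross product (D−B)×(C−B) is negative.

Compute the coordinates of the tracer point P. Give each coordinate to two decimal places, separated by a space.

-0.27 1.30

A=(0,0), D=(11.00,0)
B = A + 3.00·(cos26°, sin26°) = (2.6964, 1.3151)
|BD| = 8.4071
circle(B,8.00) ∩ circle(D,6.00): a=5.8688, h=5.4366
  candidates: C₊=(9.3434,5.7668) cross=45.706; C₋=(7.6425,-4.9726) cross=-45.706
  mode - wants cross < 0 → take C=(7.6425,-4.9726) (cross=-45.706)
ex = (C−B)/|BC| = (0.6183,-0.7860); ey = (0.7860,0.6183)
P = B + -1.82·ex + -2.34·ey = (-0.2680,1.2988)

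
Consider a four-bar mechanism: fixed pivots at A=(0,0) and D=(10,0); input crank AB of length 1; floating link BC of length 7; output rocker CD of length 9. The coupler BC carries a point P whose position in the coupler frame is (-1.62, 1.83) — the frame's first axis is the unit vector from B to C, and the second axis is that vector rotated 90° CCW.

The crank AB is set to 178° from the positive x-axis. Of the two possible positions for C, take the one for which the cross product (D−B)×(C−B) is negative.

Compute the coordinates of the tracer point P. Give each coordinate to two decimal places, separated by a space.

-0.43 2.41

A=(0,0), D=(10.00,0)
B = A + 1.00·(cos178°, sin178°) = (-0.9994, 0.0349)
|BD| = 10.9994
circle(B,7.00) ∩ circle(D,9.00): a=4.0451, h=5.7129
  candidates: C₊=(3.0638,5.7349) cross=62.839; C₋=(3.0276,-5.6908) cross=-62.839
  mode - wants cross < 0 → take C=(3.0276,-5.6908) (cross=-62.839)
ex = (C−B)/|BC| = (0.5753,-0.8180); ey = (0.8180,0.5753)
P = B + -1.62·ex + 1.83·ey = (-0.4345,2.4128)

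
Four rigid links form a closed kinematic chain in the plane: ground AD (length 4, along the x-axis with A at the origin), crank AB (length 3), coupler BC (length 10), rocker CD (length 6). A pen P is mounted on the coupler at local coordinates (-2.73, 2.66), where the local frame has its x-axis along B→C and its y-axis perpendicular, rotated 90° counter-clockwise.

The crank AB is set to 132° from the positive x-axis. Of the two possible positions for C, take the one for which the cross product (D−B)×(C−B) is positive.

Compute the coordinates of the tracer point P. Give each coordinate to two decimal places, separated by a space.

A=(0,0), D=(4.00,0)
B = A + 3.00·(cos132°, sin132°) = (-2.0074, 2.2294)
|BD| = 6.4077
circle(B,10.00) ∩ circle(D,6.00): a=8.1978, h=5.7267
  candidates: C₊=(7.6707,4.7461) cross=36.695; C₋=(3.6858,-5.9918) cross=-36.695
  mode + wants cross > 0 → take C=(7.6707,4.7461) (cross=36.695)
ex = (C−B)/|BC| = (0.9678,0.2517); ey = (-0.2517,0.9678)
P = B + -2.73·ex + 2.66·ey = (-5.3190,4.1168)

-5.32 4.12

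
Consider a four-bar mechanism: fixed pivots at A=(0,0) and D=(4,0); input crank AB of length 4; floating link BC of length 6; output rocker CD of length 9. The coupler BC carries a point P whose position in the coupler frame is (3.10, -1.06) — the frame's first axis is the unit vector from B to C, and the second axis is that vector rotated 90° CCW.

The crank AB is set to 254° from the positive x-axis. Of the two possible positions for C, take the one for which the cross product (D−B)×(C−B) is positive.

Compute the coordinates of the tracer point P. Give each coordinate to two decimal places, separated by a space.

A=(0,0), D=(4.00,0)
B = A + 4.00·(cos254°, sin254°) = (-1.1025, -3.8450)
|BD| = 6.3891
circle(B,6.00) ∩ circle(D,9.00): a=-0.3271, h=5.9911
  candidates: C₊=(-4.9693,0.7428) cross=38.277; C₋=(2.2417,-8.8266) cross=-38.277
  mode + wants cross > 0 → take C=(-4.9693,0.7428) (cross=38.277)
ex = (C−B)/|BC| = (-0.6445,0.7646); ey = (-0.7646,-0.6445)
P = B + 3.10·ex + -1.06·ey = (-2.2898,-0.7915)

-2.29 -0.79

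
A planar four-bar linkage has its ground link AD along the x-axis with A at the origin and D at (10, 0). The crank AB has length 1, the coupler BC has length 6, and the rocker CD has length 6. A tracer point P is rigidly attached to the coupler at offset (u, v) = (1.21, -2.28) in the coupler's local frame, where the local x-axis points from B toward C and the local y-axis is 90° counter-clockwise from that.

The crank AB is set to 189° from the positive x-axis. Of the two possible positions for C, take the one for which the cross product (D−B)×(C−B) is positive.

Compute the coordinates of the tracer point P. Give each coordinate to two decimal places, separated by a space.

A=(0,0), D=(10.00,0)
B = A + 1.00·(cos189°, sin189°) = (-0.9877, -0.1564)
|BD| = 10.9888
circle(B,6.00) ∩ circle(D,6.00): a=5.4944, h=2.4107
  candidates: C₊=(4.4718,2.3323) cross=26.491; C₋=(4.5405,-2.4887) cross=-26.491
  mode + wants cross > 0 → take C=(4.4718,2.3323) (cross=26.491)
ex = (C−B)/|BC| = (0.9099,0.4148); ey = (-0.4148,0.9099)
P = B + 1.21·ex + -2.28·ey = (1.0590,-1.7292)

1.06 -1.73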